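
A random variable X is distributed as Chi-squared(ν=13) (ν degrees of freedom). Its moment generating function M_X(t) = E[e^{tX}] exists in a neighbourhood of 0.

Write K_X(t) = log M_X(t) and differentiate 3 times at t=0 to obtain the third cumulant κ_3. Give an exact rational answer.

M_X(t) = (1 - 2*t)^(-13/2)
K_X(t) = log M_X(t) = -13*log(1 - 2*t)/2
K′(t) = -13/(2*t - 1)
K′′(t) = 26/(4*t^2 - 4*t + 1)
K′′′(t) = -104/(8*t^3 - 12*t^2 + 6*t - 1)

κ_3 = K′′′(0) = 104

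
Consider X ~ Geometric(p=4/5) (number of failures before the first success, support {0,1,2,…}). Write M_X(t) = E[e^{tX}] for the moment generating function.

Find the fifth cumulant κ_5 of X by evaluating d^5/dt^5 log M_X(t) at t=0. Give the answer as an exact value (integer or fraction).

M_X(t) = 4/(5*(1 - e^(t)/5))
K_X(t) = log M_X(t) = -log(1 - e^(t)/5) - log(5) + 2*log(2)
K^(5)(t) = (-5*e^(4*t) - 275*e^(3*t) - 1375*e^(2*t) - 625*e^(t))/(e^(5*t) - 25*e^(4*t) + 250*e^(3*t) - 1250*e^(2*t) + 3125*e^(t) - 3125)

κ_5 = K^(5)(0) = 285/128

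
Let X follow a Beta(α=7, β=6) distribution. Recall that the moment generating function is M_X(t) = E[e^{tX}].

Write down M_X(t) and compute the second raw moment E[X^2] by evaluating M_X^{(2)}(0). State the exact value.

M_X(t) = ₁F₁(7; 13; t)
M^(2)(t) = 4*₁F₁(9; 15; t)/13

E[X^2] = M^(2)(0) = 4/13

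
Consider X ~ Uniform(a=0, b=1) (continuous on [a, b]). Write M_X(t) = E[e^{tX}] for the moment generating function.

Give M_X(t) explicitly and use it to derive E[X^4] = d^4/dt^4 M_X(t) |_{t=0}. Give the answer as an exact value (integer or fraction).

M_X(t) = (e^(t) - 1)/t
M′(t) = (t*e^(t) - e^(t) + 1)/t^2
M′′(t) = (t^2*e^(t) - 2*t*e^(t) + 2*e^(t) - 2)/t^3
M′′′(t) = (t^3*e^(t) - 3*t^2*e^(t) + 6*t*e^(t) - 6*e^(t) + 6)/t^4
M′′′′(t) = (t^4*e^(t) - 4*t^3*e^(t) + 12*t^2*e^(t) - 24*t*e^(t) + 24*e^(t) - 24)/t^5

E[X^4] = M′′′′(0) = 1/5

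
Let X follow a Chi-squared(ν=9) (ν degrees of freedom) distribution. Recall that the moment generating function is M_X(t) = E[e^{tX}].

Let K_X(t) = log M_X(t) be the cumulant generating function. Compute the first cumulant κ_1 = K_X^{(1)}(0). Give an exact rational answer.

κ_1 = dK/dt |_{t=0} = 9

M_X(t) = (1 - 2*t)^(-9/2)
K_X(t) = log M_X(t) = -9*log(1 - 2*t)/2
dK/dt = -9/(2*t - 1)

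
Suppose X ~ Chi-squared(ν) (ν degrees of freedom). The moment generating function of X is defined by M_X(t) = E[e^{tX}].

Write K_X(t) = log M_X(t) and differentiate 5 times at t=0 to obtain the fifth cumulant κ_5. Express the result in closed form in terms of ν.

κ_5 = D^5[K](0) = 384*ν

M_X(t) = (1 - 2*t)^(-ν/2)
K_X(t) = log M_X(t) = -ν*log(1 - 2*t)/2
D^5[K](t) = -384*ν/(32*t^5 - 80*t^4 + 80*t^3 - 40*t^2 + 10*t - 1)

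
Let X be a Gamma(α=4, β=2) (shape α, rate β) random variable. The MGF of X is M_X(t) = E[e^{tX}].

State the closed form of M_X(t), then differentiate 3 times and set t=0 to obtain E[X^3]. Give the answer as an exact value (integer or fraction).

M_X(t) = 16/(2 - t)^4
M^(3)(t) = -1920/(t^7 - 14*t^6 + 84*t^5 - 280*t^4 + 560*t^3 - 672*t^2 + 448*t - 128)

E[X^3] = M^(3)(0) = 15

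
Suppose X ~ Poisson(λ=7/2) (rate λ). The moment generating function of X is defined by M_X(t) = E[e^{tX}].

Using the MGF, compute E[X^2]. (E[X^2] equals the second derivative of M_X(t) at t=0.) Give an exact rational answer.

M_X(t) = e^(7*e^(t)/2 - 7/2)
M′(t) = 7*e^(-7/2)*e^(t)*e^(7*e^(t)/2)/2
M′′(t) = (49*e^(2*t)*e^(7*e^(t)/2) + 14*e^(t)*e^(7*e^(t)/2))*e^(-7/2)/4

E[X^2] = M′′(0) = 63/4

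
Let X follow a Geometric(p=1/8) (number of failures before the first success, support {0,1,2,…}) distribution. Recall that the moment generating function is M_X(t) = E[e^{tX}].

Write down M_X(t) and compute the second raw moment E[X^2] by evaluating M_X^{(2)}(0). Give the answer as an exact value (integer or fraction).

E[X^2] = M′′(0) = 105

M_X(t) = 1/(8*(1 - 7*e^(t)/8))
M′(t) = 7*e^(t)/(49*e^(2*t) - 112*e^(t) + 64)
M′′(t) = (-49*e^(2*t) - 56*e^(t))/(343*e^(3*t) - 1176*e^(2*t) + 1344*e^(t) - 512)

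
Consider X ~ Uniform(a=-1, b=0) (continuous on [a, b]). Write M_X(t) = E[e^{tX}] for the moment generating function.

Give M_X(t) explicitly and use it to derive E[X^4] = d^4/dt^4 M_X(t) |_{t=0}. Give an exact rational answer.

E[X^4] = D^4[M](0) = 1/5

M_X(t) = (1 - e^(-t))/t
D^4[M](t) = (-t^4 - 4*t^3 - 12*t^2 - 24*t + 24*e^(t) - 24)*e^(-t)/t^5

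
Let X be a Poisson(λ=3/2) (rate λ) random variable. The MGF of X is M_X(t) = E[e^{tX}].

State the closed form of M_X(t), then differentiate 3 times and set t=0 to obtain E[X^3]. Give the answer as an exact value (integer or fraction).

M_X(t) = e^(3*e^(t)/2 - 3/2)
M′(t) = 3*e^(-3/2)*e^(t)*e^(3*e^(t)/2)/2
M′′(t) = (9*e^(2*t)*e^(3*e^(t)/2) + 6*e^(t)*e^(3*e^(t)/2))*e^(-3/2)/4
M′′′(t) = (27*e^(3*t)*e^(3*e^(t)/2) + 54*e^(2*t)*e^(3*e^(t)/2) + 12*e^(t)*e^(3*e^(t)/2))*e^(-3/2)/8

E[X^3] = M′′′(0) = 93/8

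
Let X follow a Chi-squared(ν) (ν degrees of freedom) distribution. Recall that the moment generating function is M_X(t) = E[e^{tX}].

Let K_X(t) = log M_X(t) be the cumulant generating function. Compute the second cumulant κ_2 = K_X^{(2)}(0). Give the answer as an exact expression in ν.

M_X(t) = (1 - 2*t)^(-ν/2)
K_X(t) = log M_X(t) = -ν*log(1 - 2*t)/2
D^2[K](t) = 2*ν/(4*t^2 - 4*t + 1)

κ_2 = D^2[K](0) = 2*ν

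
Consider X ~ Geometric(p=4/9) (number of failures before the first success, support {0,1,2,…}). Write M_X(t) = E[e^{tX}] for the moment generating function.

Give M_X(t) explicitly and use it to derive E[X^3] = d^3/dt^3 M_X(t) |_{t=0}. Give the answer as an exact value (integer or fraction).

M_X(t) = 4/(9*(1 - 5*e^(t)/9))
dM/dt = 20*e^(t)/(25*e^(2*t) - 90*e^(t) + 81)
d^2M/dt^2 = (-100*e^(2*t) - 180*e^(t))/(125*e^(3*t) - 675*e^(2*t) + 1215*e^(t) - 729)
d^3M/dt^3 = (500*e^(3*t) + 3600*e^(2*t) + 1620*e^(t))/(625*e^(4*t) - 4500*e^(3*t) + 12150*e^(2*t) - 14580*e^(t) + 6561)

E[X^3] = d^3M/dt^3 |_{t=0} = 715/32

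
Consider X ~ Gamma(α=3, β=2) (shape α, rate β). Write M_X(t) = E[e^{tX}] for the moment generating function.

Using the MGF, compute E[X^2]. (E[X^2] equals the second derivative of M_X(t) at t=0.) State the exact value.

E[X^2] = M′′(0) = 3

M_X(t) = 8/(2 - t)^3
M′(t) = 24/(t^4 - 8*t^3 + 24*t^2 - 32*t + 16)
M′′(t) = -96/(t^5 - 10*t^4 + 40*t^3 - 80*t^2 + 80*t - 32)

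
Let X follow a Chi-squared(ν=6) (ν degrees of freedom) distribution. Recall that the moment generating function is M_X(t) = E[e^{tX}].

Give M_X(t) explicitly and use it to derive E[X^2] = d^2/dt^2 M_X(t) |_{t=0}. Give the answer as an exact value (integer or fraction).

M_X(t) = (1 - 2*t)^(-3)
M′(t) = 6/(16*t^4 - 32*t^3 + 24*t^2 - 8*t + 1)
M′′(t) = -48/(32*t^5 - 80*t^4 + 80*t^3 - 40*t^2 + 10*t - 1)

E[X^2] = M′′(0) = 48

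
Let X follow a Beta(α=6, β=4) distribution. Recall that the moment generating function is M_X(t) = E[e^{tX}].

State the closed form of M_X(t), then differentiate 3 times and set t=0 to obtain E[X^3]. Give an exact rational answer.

E[X^3] = D^3[M](0) = 14/55

M_X(t) = ₁F₁(6; 10; t)
D^3[M](t) = 14*₁F₁(9; 13; t)/55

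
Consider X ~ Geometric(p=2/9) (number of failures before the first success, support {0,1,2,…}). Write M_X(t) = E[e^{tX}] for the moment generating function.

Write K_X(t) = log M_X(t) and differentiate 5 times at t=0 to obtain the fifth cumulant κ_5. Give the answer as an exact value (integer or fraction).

κ_5 = K^(5)(0) = 23940

M_X(t) = 2/(9*(1 - 7*e^(t)/9))
K_X(t) = log M_X(t) = -log(1 - 7*e^(t)/9) - 2*log(3) + log(2)
K^(5)(t) = (-21609*e^(4*t) - 305613*e^(3*t) - 392931*e^(2*t) - 45927*e^(t))/(16807*e^(5*t) - 108045*e^(4*t) + 277830*e^(3*t) - 357210*e^(2*t) + 229635*e^(t) - 59049)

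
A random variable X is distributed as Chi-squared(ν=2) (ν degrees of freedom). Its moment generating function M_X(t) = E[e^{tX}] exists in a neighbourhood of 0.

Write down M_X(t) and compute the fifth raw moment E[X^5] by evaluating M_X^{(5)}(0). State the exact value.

M_X(t) = 1/(1 - 2*t)
D^5[M](t) = 3840/(64*t^6 - 192*t^5 + 240*t^4 - 160*t^3 + 60*t^2 - 12*t + 1)

E[X^5] = D^5[M](0) = 3840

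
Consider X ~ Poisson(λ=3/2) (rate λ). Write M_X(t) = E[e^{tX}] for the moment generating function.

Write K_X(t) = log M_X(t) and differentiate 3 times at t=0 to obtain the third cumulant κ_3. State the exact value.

M_X(t) = e^(3*e^(t)/2 - 3/2)
K_X(t) = log M_X(t) = 3*e^(t)/2 - 3/2
D^3[K](t) = 3*e^(t)/2

κ_3 = D^3[K](0) = 3/2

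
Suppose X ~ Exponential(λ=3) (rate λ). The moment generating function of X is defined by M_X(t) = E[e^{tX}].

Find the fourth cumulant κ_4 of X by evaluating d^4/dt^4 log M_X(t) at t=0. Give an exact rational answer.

M_X(t) = 3/(3 - t)
K_X(t) = log M_X(t) = -log(3 - t) + log(3)
K^(4)(t) = 6/(t^4 - 12*t^3 + 54*t^2 - 108*t + 81)

κ_4 = K^(4)(0) = 2/27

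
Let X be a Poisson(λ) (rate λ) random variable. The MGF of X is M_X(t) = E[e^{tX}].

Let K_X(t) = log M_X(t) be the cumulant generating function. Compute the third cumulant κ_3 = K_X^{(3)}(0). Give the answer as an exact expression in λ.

κ_3 = d^3K/dt^3 |_{t=0} = λ

M_X(t) = e^(λ*(e^(t) - 1))
K_X(t) = log M_X(t) = λ*(e^(t) - 1)
dK/dt = λ*e^(t)
d^2K/dt^2 = λ*e^(t)
d^3K/dt^3 = λ*e^(t)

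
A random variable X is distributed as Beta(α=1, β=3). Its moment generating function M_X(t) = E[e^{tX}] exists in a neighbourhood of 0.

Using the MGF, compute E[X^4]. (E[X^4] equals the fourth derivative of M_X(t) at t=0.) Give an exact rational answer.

E[X^4] = M′′′′(0) = 1/35

M_X(t) = ₁F₁(1; 4; t)
M′(t) = ₁F₁(2; 5; t)/4
M′′(t) = ₁F₁(3; 6; t)/10
M′′′(t) = ₁F₁(4; 7; t)/20
M′′′′(t) = ₁F₁(5; 8; t)/35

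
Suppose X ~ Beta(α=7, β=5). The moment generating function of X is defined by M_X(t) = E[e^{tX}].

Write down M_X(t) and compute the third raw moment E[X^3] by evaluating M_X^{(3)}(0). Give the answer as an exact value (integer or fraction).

M_X(t) = ₁F₁(7; 12; t)
D^3[M](t) = 3*₁F₁(10; 15; t)/13

E[X^3] = D^3[M](0) = 3/13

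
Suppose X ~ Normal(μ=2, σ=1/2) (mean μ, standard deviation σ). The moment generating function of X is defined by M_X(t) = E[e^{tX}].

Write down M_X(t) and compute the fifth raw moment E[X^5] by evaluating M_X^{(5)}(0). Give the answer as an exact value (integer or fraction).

E[X^5] = d^5M/dt^5 |_{t=0} = 431/8

M_X(t) = e^(t^2/8 + 2*t)
dM/dt = t*e^(2*t)*e^(t^2/8)/4 + 2*e^(2*t)*e^(t^2/8)
d^2M/dt^2 = t^2*e^(2*t)*e^(t^2/8)/16 + t*e^(2*t)*e^(t^2/8) + 17*e^(2*t)*e^(t^2/8)/4
d^3M/dt^3 = t^3*e^(2*t)*e^(t^2/8)/64 + 3*t^2*e^(2*t)*e^(t^2/8)/8 + 51*t*e^(2*t)*e^(t^2/8)/16 + 19*e^(2*t)*e^(t^2/8)/2
d^4M/dt^4 = t^4*e^(2*t)*e^(t^2/8)/256 + t^3*e^(2*t)*e^(t^2/8)/8 + 51*t^2*e^(2*t)*e^(t^2/8)/32 + 19*t*e^(2*t)*e^(t^2/8)/2 + 355*e^(2*t)*e^(t^2/8)/16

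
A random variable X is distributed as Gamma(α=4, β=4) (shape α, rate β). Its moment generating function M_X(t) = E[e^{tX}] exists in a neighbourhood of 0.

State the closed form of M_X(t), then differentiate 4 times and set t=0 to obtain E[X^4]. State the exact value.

E[X^4] = D^4[M](0) = 105/32

M_X(t) = 256/(4 - t)^4
D^4[M](t) = 215040/(t^8 - 32*t^7 + 448*t^6 - 3584*t^5 + 17920*t^4 - 57344*t^3 + 114688*t^2 - 131072*t + 65536)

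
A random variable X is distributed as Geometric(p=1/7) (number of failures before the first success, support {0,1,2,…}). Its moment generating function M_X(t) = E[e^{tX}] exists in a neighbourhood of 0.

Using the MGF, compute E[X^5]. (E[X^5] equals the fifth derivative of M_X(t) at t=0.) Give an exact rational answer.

E[X^5] = d^5M/dt^5 |_{t=0} = 1277646

M_X(t) = 1/(7*(1 - 6*e^(t)/7))
dM/dt = 6*e^(t)/(36*e^(2*t) - 84*e^(t) + 49)
d^2M/dt^2 = (-36*e^(2*t) - 42*e^(t))/(216*e^(3*t) - 756*e^(2*t) + 882*e^(t) - 343)
d^3M/dt^3 = (216*e^(3*t) + 1008*e^(2*t) + 294*e^(t))/(1296*e^(4*t) - 6048*e^(3*t) + 10584*e^(2*t) - 8232*e^(t) + 2401)
d^4M/dt^4 = (-1296*e^(4*t) - 16632*e^(3*t) - 19404*e^(2*t) - 2058*e^(t))/(7776*e^(5*t) - 45360*e^(4*t) + 105840*e^(3*t) - 123480*e^(2*t) + 72030*e^(t) - 16807)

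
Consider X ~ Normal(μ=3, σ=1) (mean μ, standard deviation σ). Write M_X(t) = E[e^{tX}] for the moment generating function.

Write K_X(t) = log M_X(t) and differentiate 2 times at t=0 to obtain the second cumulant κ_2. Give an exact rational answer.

M_X(t) = e^(t^2/2 + 3*t)
K_X(t) = log M_X(t) = t^2/2 + 3*t
dK/dt = t + 3
d^2K/dt^2 = 1

κ_2 = d^2K/dt^2 |_{t=0} = 1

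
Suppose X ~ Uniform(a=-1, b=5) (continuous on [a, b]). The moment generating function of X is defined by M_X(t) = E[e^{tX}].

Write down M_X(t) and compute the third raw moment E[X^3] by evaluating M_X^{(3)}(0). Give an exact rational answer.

M_X(t) = (e^(5*t) - e^(-t))/(6*t)
D^3[M](t) = (125*t^3*e^(6*t) + t^3 - 75*t^2*e^(6*t) + 3*t^2 + 30*t*e^(6*t) + 6*t - 6*e^(6*t) + 6)*e^(-t)/(6*t^4)

E[X^3] = D^3[M](0) = 26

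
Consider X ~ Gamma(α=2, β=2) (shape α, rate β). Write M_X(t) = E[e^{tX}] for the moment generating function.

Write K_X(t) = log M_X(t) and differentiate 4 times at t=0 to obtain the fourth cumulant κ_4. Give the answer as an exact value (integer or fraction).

κ_4 = K^(4)(0) = 3/4

M_X(t) = 4/(2 - t)^2
K_X(t) = log M_X(t) = -2*log(2 - t) + 2*log(2)
K^(4)(t) = 12/(t^4 - 8*t^3 + 24*t^2 - 32*t + 16)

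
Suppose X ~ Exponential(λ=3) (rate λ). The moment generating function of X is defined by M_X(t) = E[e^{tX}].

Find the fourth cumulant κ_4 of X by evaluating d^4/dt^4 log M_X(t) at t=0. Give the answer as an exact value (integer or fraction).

M_X(t) = 3/(3 - t)
K_X(t) = log M_X(t) = -log(3 - t) + log(3)
D^4[K](t) = 6/(t^4 - 12*t^3 + 54*t^2 - 108*t + 81)

κ_4 = D^4[K](0) = 2/27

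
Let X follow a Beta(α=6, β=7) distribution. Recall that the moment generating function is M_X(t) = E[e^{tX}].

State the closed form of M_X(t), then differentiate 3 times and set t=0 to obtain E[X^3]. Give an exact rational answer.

M_X(t) = ₁F₁(6; 13; t)
D^3[M](t) = 8*₁F₁(9; 16; t)/65

E[X^3] = D^3[M](0) = 8/65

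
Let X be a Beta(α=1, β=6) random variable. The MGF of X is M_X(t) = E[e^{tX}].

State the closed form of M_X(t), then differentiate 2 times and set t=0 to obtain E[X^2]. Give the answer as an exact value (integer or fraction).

E[X^2] = M′′(0) = 1/28

M_X(t) = ₁F₁(1; 7; t)
M′(t) = ₁F₁(2; 8; t)/7
M′′(t) = ₁F₁(3; 9; t)/28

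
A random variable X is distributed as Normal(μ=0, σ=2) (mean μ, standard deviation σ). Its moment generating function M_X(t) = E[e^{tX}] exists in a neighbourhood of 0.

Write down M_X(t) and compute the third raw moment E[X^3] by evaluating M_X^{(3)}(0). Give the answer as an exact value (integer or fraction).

E[X^3] = D^3[M](0) = 0

M_X(t) = e^(2*t^2)
D^3[M](t) = 64*t^3*e^(2*t^2) + 48*t*e^(2*t^2)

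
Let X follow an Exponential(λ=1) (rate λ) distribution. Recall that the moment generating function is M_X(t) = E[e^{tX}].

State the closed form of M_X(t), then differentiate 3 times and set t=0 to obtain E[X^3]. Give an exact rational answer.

M_X(t) = 1/(1 - t)
D^3[M](t) = 6/(t^4 - 4*t^3 + 6*t^2 - 4*t + 1)

E[X^3] = D^3[M](0) = 6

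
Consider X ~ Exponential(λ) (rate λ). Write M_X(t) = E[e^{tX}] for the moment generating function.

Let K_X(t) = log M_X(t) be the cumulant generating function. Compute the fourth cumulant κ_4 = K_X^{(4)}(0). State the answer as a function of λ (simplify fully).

κ_4 = K^(4)(0) = 6/λ^4

M_X(t) = λ/(λ - t)
K_X(t) = log M_X(t) = log(λ) - log(λ - t)
K^(4)(t) = 6/(λ^4 - 4*λ^3*t + 6*λ^2*t^2 - 4*λ*t^3 + t^4)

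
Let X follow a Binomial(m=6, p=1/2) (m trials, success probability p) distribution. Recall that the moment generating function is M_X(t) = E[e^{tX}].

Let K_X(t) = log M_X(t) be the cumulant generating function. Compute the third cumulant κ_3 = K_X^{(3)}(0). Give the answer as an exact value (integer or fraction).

κ_3 = K^(3)(0) = 0

M_X(t) = (e^(t)/2 + 1/2)^6
K_X(t) = log M_X(t) = 6*log(e^(t)/2 + 1/2)
K^(3)(t) = (-6*e^(2*t) + 6*e^(t))/(e^(3*t) + 3*e^(2*t) + 3*e^(t) + 1)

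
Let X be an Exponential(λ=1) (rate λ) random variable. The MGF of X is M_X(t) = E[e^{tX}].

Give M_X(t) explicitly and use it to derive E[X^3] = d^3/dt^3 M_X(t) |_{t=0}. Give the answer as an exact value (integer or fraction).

E[X^3] = d^3M/dt^3 |_{t=0} = 6

M_X(t) = 1/(1 - t)
dM/dt = 1/(t^2 - 2*t + 1)
d^2M/dt^2 = -2/(t^3 - 3*t^2 + 3*t - 1)
d^3M/dt^3 = 6/(t^4 - 4*t^3 + 6*t^2 - 4*t + 1)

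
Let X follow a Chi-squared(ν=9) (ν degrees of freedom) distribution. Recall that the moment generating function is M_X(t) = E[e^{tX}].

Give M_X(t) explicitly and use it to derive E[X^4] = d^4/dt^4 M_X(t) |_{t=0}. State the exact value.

M_X(t) = (1 - 2*t)^(-9/2)
dM/dt = -9/(32*t^5*√(1 - 2*t) - 80*t^4*√(1 - 2*t) + 80*t^3*√(1 - 2*t) - 40*t^2*√(1 - 2*t) + 10*t*√(1 - 2*t) - √(1 - 2*t))
d^2M/dt^2 = 99/(64*t^6*√(1 - 2*t) - 192*t^5*√(1 - 2*t) + 240*t^4*√(1 - 2*t) - 160*t^3*√(1 - 2*t) + 60*t^2*√(1 - 2*t) - 12*t*√(1 - 2*t) + √(1 - 2*t))

E[X^4] = d^4M/dt^4 |_{t=0} = 19305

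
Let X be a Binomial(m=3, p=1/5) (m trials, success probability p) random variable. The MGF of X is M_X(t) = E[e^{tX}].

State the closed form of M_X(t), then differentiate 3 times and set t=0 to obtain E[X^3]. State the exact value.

M_X(t) = (e^(t)/5 + 4/5)^3
D^3[M](t) = 27*e^(3*t)/125 + 96*e^(2*t)/125 + 48*e^(t)/125

E[X^3] = D^3[M](0) = 171/125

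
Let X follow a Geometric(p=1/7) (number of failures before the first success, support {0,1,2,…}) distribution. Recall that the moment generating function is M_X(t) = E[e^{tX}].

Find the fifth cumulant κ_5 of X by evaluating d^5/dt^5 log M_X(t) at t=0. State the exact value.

κ_5 = D^5[K](0) = 275730

M_X(t) = 1/(7*(1 - 6*e^(t)/7))
K_X(t) = log M_X(t) = -log(1 - 6*e^(t)/7) - log(7)
D^5[K](t) = (-9072*e^(4*t) - 116424*e^(3*t) - 135828*e^(2*t) - 14406*e^(t))/(7776*e^(5*t) - 45360*e^(4*t) + 105840*e^(3*t) - 123480*e^(2*t) + 72030*e^(t) - 16807)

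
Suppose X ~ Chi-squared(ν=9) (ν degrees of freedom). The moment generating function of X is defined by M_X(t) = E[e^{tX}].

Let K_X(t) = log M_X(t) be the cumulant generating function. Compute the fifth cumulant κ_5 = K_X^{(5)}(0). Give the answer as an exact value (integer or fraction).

M_X(t) = (1 - 2*t)^(-9/2)
K_X(t) = log M_X(t) = -9*log(1 - 2*t)/2
dK/dt = -9/(2*t - 1)
d^2K/dt^2 = 18/(4*t^2 - 4*t + 1)
d^3K/dt^3 = -72/(8*t^3 - 12*t^2 + 6*t - 1)
d^4K/dt^4 = 432/(16*t^4 - 32*t^3 + 24*t^2 - 8*t + 1)
d^5K/dt^5 = -3456/(32*t^5 - 80*t^4 + 80*t^3 - 40*t^2 + 10*t - 1)

κ_5 = d^5K/dt^5 |_{t=0} = 3456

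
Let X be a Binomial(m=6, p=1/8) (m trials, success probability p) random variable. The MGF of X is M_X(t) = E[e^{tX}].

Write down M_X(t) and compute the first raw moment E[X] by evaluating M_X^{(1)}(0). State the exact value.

M_X(t) = (e^(t)/8 + 7/8)^6
M^(1)(t) = 3*e^(6*t)/131072 + 105*e^(5*t)/131072 + 735*e^(4*t)/65536 + 5145*e^(3*t)/65536 + 36015*e^(2*t)/131072 + 50421*e^(t)/131072

E[X] = M^(1)(0) = 3/4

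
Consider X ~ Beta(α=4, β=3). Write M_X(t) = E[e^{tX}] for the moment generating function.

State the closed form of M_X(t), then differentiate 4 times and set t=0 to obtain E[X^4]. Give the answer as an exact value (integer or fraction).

M_X(t) = ₁F₁(4; 7; t)
M′(t) = 4*₁F₁(5; 8; t)/7
M′′(t) = 5*₁F₁(6; 9; t)/14
M′′′(t) = 5*₁F₁(7; 10; t)/21
M′′′′(t) = ₁F₁(8; 11; t)/6

E[X^4] = M′′′′(0) = 1/6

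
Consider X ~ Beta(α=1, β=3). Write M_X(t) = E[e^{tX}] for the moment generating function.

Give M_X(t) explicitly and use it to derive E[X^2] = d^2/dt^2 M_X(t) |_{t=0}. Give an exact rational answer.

E[X^2] = d^2M/dt^2 |_{t=0} = 1/10

M_X(t) = ₁F₁(1; 4; t)
dM/dt = ₁F₁(2; 5; t)/4
d^2M/dt^2 = ₁F₁(3; 6; t)/10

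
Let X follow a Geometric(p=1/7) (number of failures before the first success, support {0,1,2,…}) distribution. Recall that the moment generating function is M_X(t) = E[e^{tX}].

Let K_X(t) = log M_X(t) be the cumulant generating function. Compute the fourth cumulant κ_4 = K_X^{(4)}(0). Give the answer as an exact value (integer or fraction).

κ_4 = D^4[K](0) = 10626

M_X(t) = 1/(7*(1 - 6*e^(t)/7))
K_X(t) = log M_X(t) = -log(1 - 6*e^(t)/7) - log(7)
D^4[K](t) = (1512*e^(3*t) + 7056*e^(2*t) + 2058*e^(t))/(1296*e^(4*t) - 6048*e^(3*t) + 10584*e^(2*t) - 8232*e^(t) + 2401)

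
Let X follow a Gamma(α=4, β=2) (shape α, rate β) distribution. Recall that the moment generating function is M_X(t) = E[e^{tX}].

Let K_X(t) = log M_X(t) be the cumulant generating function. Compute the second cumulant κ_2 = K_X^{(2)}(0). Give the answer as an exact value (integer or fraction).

κ_2 = K′′(0) = 1

M_X(t) = 16/(2 - t)^4
K_X(t) = log M_X(t) = -4*log(2 - t) + 4*log(2)
K′(t) = -4/(t - 2)
K′′(t) = 4/(t^2 - 4*t + 4)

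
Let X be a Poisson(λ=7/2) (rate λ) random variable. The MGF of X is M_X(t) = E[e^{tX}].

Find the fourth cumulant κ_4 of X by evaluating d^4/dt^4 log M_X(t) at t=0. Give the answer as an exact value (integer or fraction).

M_X(t) = e^(7*e^(t)/2 - 7/2)
K_X(t) = log M_X(t) = 7*e^(t)/2 - 7/2
K′(t) = 7*e^(t)/2
K′′(t) = 7*e^(t)/2
K′′′(t) = 7*e^(t)/2
K′′′′(t) = 7*e^(t)/2

κ_4 = K′′′′(0) = 7/2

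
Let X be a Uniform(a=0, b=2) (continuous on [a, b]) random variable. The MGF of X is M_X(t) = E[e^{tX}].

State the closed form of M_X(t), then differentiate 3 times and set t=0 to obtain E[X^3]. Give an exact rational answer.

E[X^3] = d^3M/dt^3 |_{t=0} = 2

M_X(t) = (e^(2*t) - 1)/(2*t)
dM/dt = (2*t*e^(2*t) - e^(2*t) + 1)/(2*t^2)
d^2M/dt^2 = (2*t^2*e^(2*t) - 2*t*e^(2*t) + e^(2*t) - 1)/t^3
d^3M/dt^3 = (4*t^3*e^(2*t) - 6*t^2*e^(2*t) + 6*t*e^(2*t) - 3*e^(2*t) + 3)/t^4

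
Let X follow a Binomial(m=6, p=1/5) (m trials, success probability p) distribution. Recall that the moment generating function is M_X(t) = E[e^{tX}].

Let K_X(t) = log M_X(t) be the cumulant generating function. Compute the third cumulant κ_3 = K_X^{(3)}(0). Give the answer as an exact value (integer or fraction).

M_X(t) = (e^(t)/5 + 4/5)^6
K_X(t) = log M_X(t) = 6*log(e^(t)/5 + 4/5)
K^(3)(t) = (-24*e^(2*t) + 96*e^(t))/(e^(3*t) + 12*e^(2*t) + 48*e^(t) + 64)

κ_3 = K^(3)(0) = 72/125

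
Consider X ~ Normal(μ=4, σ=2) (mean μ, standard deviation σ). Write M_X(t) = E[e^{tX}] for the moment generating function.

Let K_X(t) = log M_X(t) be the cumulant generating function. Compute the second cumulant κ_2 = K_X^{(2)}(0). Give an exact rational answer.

M_X(t) = e^(2*t^2 + 4*t)
K_X(t) = log M_X(t) = 2*t^2 + 4*t
D^2[K](t) = 4

κ_2 = D^2[K](0) = 4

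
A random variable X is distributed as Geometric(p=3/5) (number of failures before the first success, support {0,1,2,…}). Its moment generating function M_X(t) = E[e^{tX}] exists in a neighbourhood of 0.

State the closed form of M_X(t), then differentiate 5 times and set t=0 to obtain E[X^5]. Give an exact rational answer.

E[X^5] = D^5[M](0) = 9854/81

M_X(t) = 3/(5*(1 - 2*e^(t)/5))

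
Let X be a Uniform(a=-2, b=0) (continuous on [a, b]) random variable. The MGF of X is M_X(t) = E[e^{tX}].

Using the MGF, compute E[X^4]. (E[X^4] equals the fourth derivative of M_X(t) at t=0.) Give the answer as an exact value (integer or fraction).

M_X(t) = (1 - e^(-2*t))/(2*t)
D^4[M](t) = (-8*t^4 - 16*t^3 - 24*t^2 - 24*t + 12*e^(2*t) - 12)*e^(-2*t)/t^5

E[X^4] = D^4[M](0) = 16/5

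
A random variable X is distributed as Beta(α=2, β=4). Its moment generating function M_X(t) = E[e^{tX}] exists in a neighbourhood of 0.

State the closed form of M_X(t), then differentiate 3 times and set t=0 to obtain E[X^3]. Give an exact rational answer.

E[X^3] = M′′′(0) = 1/14

M_X(t) = ₁F₁(2; 6; t)
M′(t) = ₁F₁(3; 7; t)/3
M′′(t) = ₁F₁(4; 8; t)/7
M′′′(t) = ₁F₁(5; 9; t)/14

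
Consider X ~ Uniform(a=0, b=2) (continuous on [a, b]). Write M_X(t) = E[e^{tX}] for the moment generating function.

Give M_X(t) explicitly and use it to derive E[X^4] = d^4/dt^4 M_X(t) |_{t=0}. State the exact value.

M_X(t) = (e^(2*t) - 1)/(2*t)
dM/dt = (2*t*e^(2*t) - e^(2*t) + 1)/(2*t^2)
d^2M/dt^2 = (2*t^2*e^(2*t) - 2*t*e^(2*t) + e^(2*t) - 1)/t^3
d^3M/dt^3 = (4*t^3*e^(2*t) - 6*t^2*e^(2*t) + 6*t*e^(2*t) - 3*e^(2*t) + 3)/t^4
d^4M/dt^4 = (8*t^4*e^(2*t) - 16*t^3*e^(2*t) + 24*t^2*e^(2*t) - 24*t*e^(2*t) + 12*e^(2*t) - 12)/t^5

E[X^4] = d^4M/dt^4 |_{t=0} = 16/5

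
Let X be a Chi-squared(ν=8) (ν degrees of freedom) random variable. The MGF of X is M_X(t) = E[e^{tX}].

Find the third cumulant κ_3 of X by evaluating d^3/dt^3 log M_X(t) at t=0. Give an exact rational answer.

κ_3 = D^3[K](0) = 64

M_X(t) = (1 - 2*t)^(-4)
K_X(t) = log M_X(t) = -4*log(1 - 2*t)
D^3[K](t) = -64/(8*t^3 - 12*t^2 + 6*t - 1)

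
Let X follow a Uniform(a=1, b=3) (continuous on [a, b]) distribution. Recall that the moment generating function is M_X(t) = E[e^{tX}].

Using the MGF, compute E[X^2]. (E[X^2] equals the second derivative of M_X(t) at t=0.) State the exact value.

E[X^2] = D^2[M](0) = 13/3

M_X(t) = (e^(3*t) - e^(t))/(2*t)
D^2[M](t) = (9*t^2*e^(3*t) - t^2*e^(t) - 6*t*e^(3*t) + 2*t*e^(t) + 2*e^(3*t) - 2*e^(t))/(2*t^3)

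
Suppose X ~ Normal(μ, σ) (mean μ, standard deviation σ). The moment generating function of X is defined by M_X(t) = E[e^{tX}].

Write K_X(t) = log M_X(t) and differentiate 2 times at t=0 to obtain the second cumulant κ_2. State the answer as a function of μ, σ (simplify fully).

κ_2 = d^2K/dt^2 |_{t=0} = σ^2

M_X(t) = e^(μ*t + σ^2*t^2/2)
K_X(t) = log M_X(t) = μ*t + σ^2*t^2/2
dK/dt = μ + σ^2*t
d^2K/dt^2 = σ^2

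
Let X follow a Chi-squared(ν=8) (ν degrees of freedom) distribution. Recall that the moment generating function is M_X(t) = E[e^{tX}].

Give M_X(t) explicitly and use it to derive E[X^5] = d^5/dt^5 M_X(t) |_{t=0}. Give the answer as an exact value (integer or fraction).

E[X^5] = d^5M/dt^5 |_{t=0} = 215040

M_X(t) = (1 - 2*t)^(-4)
dM/dt = -8/(32*t^5 - 80*t^4 + 80*t^3 - 40*t^2 + 10*t - 1)
d^2M/dt^2 = 80/(64*t^6 - 192*t^5 + 240*t^4 - 160*t^3 + 60*t^2 - 12*t + 1)
d^3M/dt^3 = -960/(128*t^7 - 448*t^6 + 672*t^5 - 560*t^4 + 280*t^3 - 84*t^2 + 14*t - 1)
d^4M/dt^4 = 13440/(256*t^8 - 1024*t^7 + 1792*t^6 - 1792*t^5 + 1120*t^4 - 448*t^3 + 112*t^2 - 16*t + 1)
d^5M/dt^5 = -215040/(512*t^9 - 2304*t^8 + 4608*t^7 - 5376*t^6 + 4032*t^5 - 2016*t^4 + 672*t^3 - 144*t^2 + 18*t - 1)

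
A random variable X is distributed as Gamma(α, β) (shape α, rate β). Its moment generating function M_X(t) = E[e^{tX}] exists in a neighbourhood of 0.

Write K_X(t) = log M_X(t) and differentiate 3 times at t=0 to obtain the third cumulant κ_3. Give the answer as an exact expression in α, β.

M_X(t) = (β/(β - t))^α
K_X(t) = log M_X(t) = α*(log(β) - log(β - t))
dK/dt = -α/(-β + t)
d^2K/dt^2 = α/(β^2 - 2*β*t + t^2)
d^3K/dt^3 = -2*α/(-β^3 + 3*β^2*t - 3*β*t^2 + t^3)

κ_3 = d^3K/dt^3 |_{t=0} = 2*α/β^3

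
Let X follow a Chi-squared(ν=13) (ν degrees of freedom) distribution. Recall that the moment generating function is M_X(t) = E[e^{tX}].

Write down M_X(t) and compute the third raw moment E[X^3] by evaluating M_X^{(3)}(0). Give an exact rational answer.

M_X(t) = (1 - 2*t)^(-13/2)

E[X^3] = M^(3)(0) = 3315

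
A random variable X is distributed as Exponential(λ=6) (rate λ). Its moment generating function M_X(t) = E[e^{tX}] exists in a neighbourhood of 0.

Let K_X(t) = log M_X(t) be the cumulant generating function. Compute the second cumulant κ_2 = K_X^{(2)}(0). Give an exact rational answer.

M_X(t) = 6/(6 - t)
K_X(t) = log M_X(t) = -log(6 - t) + log(6)
dK/dt = -1/(t - 6)
d^2K/dt^2 = 1/(t^2 - 12*t + 36)

κ_2 = d^2K/dt^2 |_{t=0} = 1/36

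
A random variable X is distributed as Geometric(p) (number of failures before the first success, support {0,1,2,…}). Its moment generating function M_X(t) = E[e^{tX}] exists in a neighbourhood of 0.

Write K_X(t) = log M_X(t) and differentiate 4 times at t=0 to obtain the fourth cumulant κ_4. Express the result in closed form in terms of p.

M_X(t) = p/(-(1 - p)*e^(t) + 1)
K_X(t) = log M_X(t) = log(p) - log(-(1 - p)*e^(t) + 1)
dK/dt = (-p*e^(t) + e^(t))/(p*e^(t) - e^(t) + 1)
d^2K/dt^2 = (-p*e^(t) + e^(t))/(p^2*e^(2*t) - 2*p*e^(2*t) + 2*p*e^(t) + e^(2*t) - 2*e^(t) + 1)

κ_4 = d^4K/dt^4 |_{t=0} = (-p^3 + 7*p^2 - 12*p + 6)/p^4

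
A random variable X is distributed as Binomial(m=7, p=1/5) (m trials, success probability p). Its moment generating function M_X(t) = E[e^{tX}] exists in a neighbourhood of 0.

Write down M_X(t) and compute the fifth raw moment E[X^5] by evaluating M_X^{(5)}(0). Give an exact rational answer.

M_X(t) = (e^(t)/5 + 4/5)^7
M′(t) = 7*e^(7*t)/78125 + 168*e^(6*t)/78125 + 336*e^(5*t)/15625 + 1792*e^(4*t)/15625 + 5376*e^(3*t)/15625 + 43008*e^(2*t)/78125 + 28672*e^(t)/78125
M′′(t) = 49*e^(7*t)/78125 + 1008*e^(6*t)/78125 + 336*e^(5*t)/3125 + 7168*e^(4*t)/15625 + 16128*e^(3*t)/15625 + 86016*e^(2*t)/78125 + 28672*e^(t)/78125
M′′′(t) = 343*e^(7*t)/78125 + 6048*e^(6*t)/78125 + 336*e^(5*t)/625 + 28672*e^(4*t)/15625 + 48384*e^(3*t)/15625 + 172032*e^(2*t)/78125 + 28672*e^(t)/78125
M′′′′(t) = 2401*e^(7*t)/78125 + 36288*e^(6*t)/78125 + 336*e^(5*t)/125 + 114688*e^(4*t)/15625 + 145152*e^(3*t)/15625 + 344064*e^(2*t)/78125 + 28672*e^(t)/78125
M′′′′′(t) = 16807*e^(7*t)/78125 + 217728*e^(6*t)/78125 + 336*e^(5*t)/25 + 458752*e^(4*t)/15625 + 435456*e^(3*t)/15625 + 688128*e^(2*t)/78125 + 28672*e^(t)/78125

E[X^5] = M′′′′′(0) = 51779/625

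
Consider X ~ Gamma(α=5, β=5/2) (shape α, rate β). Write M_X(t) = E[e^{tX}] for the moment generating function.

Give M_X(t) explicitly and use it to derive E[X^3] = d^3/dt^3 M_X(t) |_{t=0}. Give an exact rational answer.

E[X^3] = M^(3)(0) = 336/25

M_X(t) = 3125/(32*(5/2 - t)^5)
M^(3)(t) = 5250000/(256*t^8 - 5120*t^7 + 44800*t^6 - 224000*t^5 + 700000*t^4 - 1400000*t^3 + 1750000*t^2 - 1250000*t + 390625)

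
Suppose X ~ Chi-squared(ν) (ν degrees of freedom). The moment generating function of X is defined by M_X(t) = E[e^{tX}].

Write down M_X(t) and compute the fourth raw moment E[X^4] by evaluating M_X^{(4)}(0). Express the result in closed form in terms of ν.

M_X(t) = (1 - 2*t)^(-ν/2)
M′(t) = -ν/(2*t*(1 - 2*t)^(ν/2) - (1 - 2*t)^(ν/2))
M′′(t) = (ν^2 + 2*ν)/(4*t^2*(1 - 2*t)^(ν/2) - 4*t*(1 - 2*t)^(ν/2) + (1 - 2*t)^(ν/2))
M′′′(t) = (-ν^3 - 6*ν^2 - 8*ν)/(8*t^3*(1 - 2*t)^(ν/2) - 12*t^2*(1 - 2*t)^(ν/2) + 6*t*(1 - 2*t)^(ν/2) - (1 - 2*t)^(ν/2))
M′′′′(t) = (ν^4 + 12*ν^3 + 44*ν^2 + 48*ν)/(16*t^4*(1 - 2*t)^(ν/2) - 32*t^3*(1 - 2*t)^(ν/2) + 24*t^2*(1 - 2*t)^(ν/2) - 8*t*(1 - 2*t)^(ν/2) + (1 - 2*t)^(ν/2))

E[X^4] = M′′′′(0) = ν*(ν^3 + 12*ν^2 + 44*ν + 48)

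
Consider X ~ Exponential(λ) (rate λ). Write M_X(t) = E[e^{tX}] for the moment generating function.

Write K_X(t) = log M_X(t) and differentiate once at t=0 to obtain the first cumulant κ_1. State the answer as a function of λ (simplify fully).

M_X(t) = λ/(λ - t)
K_X(t) = log M_X(t) = log(λ) - log(λ - t)
K^(1)(t) = -1/(-λ + t)

κ_1 = K^(1)(0) = 1/λ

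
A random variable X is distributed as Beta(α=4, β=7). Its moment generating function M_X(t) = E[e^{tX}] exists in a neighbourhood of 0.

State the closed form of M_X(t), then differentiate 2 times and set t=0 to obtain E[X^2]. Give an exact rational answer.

E[X^2] = M^(2)(0) = 5/33

M_X(t) = ₁F₁(4; 11; t)
M^(2)(t) = 5*₁F₁(6; 13; t)/33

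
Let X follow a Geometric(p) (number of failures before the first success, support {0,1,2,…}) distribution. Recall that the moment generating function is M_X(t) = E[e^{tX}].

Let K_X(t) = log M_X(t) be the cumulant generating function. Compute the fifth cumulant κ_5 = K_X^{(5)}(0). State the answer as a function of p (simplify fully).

κ_5 = K′′′′′(0) = (p^4 - 15*p^3 + 50*p^2 - 60*p + 24)/p^5

M_X(t) = p/(-(1 - p)*e^(t) + 1)
K_X(t) = log M_X(t) = log(p) - log(-(1 - p)*e^(t) + 1)
K′(t) = (-p*e^(t) + e^(t))/(p*e^(t) - e^(t) + 1)
K′′(t) = (-p*e^(t) + e^(t))/(p^2*e^(2*t) - 2*p*e^(2*t) + 2*p*e^(t) + e^(2*t) - 2*e^(t) + 1)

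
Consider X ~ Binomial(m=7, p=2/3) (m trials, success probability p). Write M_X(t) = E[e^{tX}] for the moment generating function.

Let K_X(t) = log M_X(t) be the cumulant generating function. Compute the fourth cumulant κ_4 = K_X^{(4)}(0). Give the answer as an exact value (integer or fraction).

κ_4 = d^4K/dt^4 |_{t=0} = -14/27

M_X(t) = (2*e^(t)/3 + 1/3)^7
K_X(t) = log M_X(t) = 7*log(2*e^(t)/3 + 1/3)
dK/dt = 14*e^(t)/(2*e^(t) + 1)
d^2K/dt^2 = 14*e^(t)/(4*e^(2*t) + 4*e^(t) + 1)
d^3K/dt^3 = (-28*e^(2*t) + 14*e^(t))/(8*e^(3*t) + 12*e^(2*t) + 6*e^(t) + 1)
d^4K/dt^4 = (56*e^(3*t) - 112*e^(2*t) + 14*e^(t))/(16*e^(4*t) + 32*e^(3*t) + 24*e^(2*t) + 8*e^(t) + 1)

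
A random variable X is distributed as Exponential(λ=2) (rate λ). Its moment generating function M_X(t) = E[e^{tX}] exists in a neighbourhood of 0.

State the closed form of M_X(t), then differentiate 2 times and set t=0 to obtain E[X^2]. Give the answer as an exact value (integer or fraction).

M_X(t) = 2/(2 - t)
dM/dt = 2/(t^2 - 4*t + 4)
d^2M/dt^2 = -4/(t^3 - 6*t^2 + 12*t - 8)

E[X^2] = d^2M/dt^2 |_{t=0} = 1/2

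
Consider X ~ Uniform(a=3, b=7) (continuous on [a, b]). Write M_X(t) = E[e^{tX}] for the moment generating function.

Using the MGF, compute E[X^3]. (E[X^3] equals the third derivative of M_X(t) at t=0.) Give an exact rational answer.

E[X^3] = M^(3)(0) = 145

M_X(t) = (e^(7*t) - e^(3*t))/(4*t)
M^(3)(t) = (343*t^3*e^(7*t) - 27*t^3*e^(3*t) - 147*t^2*e^(7*t) + 27*t^2*e^(3*t) + 42*t*e^(7*t) - 18*t*e^(3*t) - 6*e^(7*t) + 6*e^(3*t))/(4*t^4)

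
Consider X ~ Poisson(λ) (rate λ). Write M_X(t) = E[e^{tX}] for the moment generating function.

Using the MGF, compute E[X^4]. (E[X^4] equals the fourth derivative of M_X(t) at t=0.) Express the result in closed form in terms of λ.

M_X(t) = e^(λ*(e^(t) - 1))
D^4[M](t) = (λ^4*e^(4*t)*e^(λ*e^(t)) + 6*λ^3*e^(3*t)*e^(λ*e^(t)) + 7*λ^2*e^(2*t)*e^(λ*e^(t)) + λ*e^(t)*e^(λ*e^(t)))*e^(-λ)

E[X^4] = D^4[M](0) = λ*(λ^3 + 6*λ^2 + 7*λ + 1)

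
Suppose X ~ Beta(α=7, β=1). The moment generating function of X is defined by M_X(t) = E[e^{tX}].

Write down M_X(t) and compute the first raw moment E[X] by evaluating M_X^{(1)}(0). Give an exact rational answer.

E[X] = M^(1)(0) = 7/8

M_X(t) = ₁F₁(7; 8; t)
M^(1)(t) = 7*₁F₁(8; 9; t)/8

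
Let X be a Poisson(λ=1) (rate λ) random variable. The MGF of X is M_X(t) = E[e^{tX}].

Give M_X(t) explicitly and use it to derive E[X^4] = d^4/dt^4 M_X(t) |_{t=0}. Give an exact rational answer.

E[X^4] = M^(4)(0) = 15

M_X(t) = e^(e^(t) - 1)
M^(4)(t) = (e^(4*t)*e^(e^(t)) + 6*e^(3*t)*e^(e^(t)) + 7*e^(2*t)*e^(e^(t)) + e^(t)*e^(e^(t)))*e^(-1)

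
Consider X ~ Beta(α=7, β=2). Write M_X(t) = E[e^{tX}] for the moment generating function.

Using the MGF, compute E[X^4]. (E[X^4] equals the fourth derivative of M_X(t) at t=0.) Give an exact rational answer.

E[X^4] = D^4[M](0) = 14/33

M_X(t) = ₁F₁(7; 9; t)
D^4[M](t) = 14*₁F₁(11; 13; t)/33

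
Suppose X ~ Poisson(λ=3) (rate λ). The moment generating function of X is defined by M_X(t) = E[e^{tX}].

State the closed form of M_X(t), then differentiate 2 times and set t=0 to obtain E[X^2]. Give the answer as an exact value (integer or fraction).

E[X^2] = D^2[M](0) = 12

M_X(t) = e^(3*e^(t) - 3)
D^2[M](t) = (9*e^(2*t)*e^(3*e^(t)) + 3*e^(t)*e^(3*e^(t)))*e^(-3)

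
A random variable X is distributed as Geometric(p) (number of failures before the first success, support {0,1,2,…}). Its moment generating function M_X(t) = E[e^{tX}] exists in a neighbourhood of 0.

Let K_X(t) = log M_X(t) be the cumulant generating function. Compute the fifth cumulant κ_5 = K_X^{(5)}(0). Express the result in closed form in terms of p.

M_X(t) = p/(-(1 - p)*e^(t) + 1)
K_X(t) = log M_X(t) = log(p) - log(-(1 - p)*e^(t) + 1)
K′(t) = (-p*e^(t) + e^(t))/(p*e^(t) - e^(t) + 1)
K′′(t) = (-p*e^(t) + e^(t))/(p^2*e^(2*t) - 2*p*e^(2*t) + 2*p*e^(t) + e^(2*t) - 2*e^(t) + 1)

κ_5 = K′′′′′(0) = (p^4 - 15*p^3 + 50*p^2 - 60*p + 24)/p^5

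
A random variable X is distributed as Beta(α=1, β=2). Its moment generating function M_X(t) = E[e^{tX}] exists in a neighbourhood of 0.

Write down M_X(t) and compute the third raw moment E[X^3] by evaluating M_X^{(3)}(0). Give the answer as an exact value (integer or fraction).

M_X(t) = ₁F₁(1; 3; t)
M^(3)(t) = ₁F₁(4; 6; t)/10

E[X^3] = M^(3)(0) = 1/10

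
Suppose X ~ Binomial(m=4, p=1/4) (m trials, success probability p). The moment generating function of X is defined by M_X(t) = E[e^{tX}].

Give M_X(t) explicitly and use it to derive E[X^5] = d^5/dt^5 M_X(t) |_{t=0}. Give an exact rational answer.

M_X(t) = (e^(t)/4 + 3/4)^4
dM/dt = e^(4*t)/64 + 9*e^(3*t)/64 + 27*e^(2*t)/64 + 27*e^(t)/64
d^2M/dt^2 = e^(4*t)/16 + 27*e^(3*t)/64 + 27*e^(2*t)/32 + 27*e^(t)/64
d^3M/dt^3 = e^(4*t)/4 + 81*e^(3*t)/64 + 27*e^(2*t)/16 + 27*e^(t)/64
d^4M/dt^4 = e^(4*t) + 243*e^(3*t)/64 + 27*e^(2*t)/8 + 27*e^(t)/64
d^5M/dt^5 = 4*e^(4*t) + 729*e^(3*t)/64 + 27*e^(2*t)/4 + 27*e^(t)/64

E[X^5] = d^5M/dt^5 |_{t=0} = 361/16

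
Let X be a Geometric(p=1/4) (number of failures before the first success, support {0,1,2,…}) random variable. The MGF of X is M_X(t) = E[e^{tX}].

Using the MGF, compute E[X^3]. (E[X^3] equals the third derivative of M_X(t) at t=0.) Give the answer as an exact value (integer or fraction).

M_X(t) = 1/(4*(1 - 3*e^(t)/4))
dM/dt = 3*e^(t)/(9*e^(2*t) - 24*e^(t) + 16)
d^2M/dt^2 = (-9*e^(2*t) - 12*e^(t))/(27*e^(3*t) - 108*e^(2*t) + 144*e^(t) - 64)
d^3M/dt^3 = (27*e^(3*t) + 144*e^(2*t) + 48*e^(t))/(81*e^(4*t) - 432*e^(3*t) + 864*e^(2*t) - 768*e^(t) + 256)

E[X^3] = d^3M/dt^3 |_{t=0} = 219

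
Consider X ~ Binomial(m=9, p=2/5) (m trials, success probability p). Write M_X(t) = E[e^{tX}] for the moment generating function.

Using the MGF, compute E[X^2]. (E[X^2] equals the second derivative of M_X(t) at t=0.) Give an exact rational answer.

M_X(t) = (2*e^(t)/5 + 3/5)^9

E[X^2] = M^(2)(0) = 378/25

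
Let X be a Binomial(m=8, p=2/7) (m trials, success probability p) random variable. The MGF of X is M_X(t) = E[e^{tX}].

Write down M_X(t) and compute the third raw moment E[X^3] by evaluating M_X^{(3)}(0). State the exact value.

M_X(t) = (2*e^(t)/7 + 5/7)^8

E[X^3] = M^(3)(0) = 1168/49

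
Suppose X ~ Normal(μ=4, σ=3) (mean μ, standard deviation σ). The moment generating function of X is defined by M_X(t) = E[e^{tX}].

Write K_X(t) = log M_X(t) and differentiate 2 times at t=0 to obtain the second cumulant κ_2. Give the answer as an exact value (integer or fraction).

M_X(t) = e^(9*t^2/2 + 4*t)
K_X(t) = log M_X(t) = 9*t^2/2 + 4*t
dK/dt = 9*t + 4
d^2K/dt^2 = 9

κ_2 = d^2K/dt^2 |_{t=0} = 9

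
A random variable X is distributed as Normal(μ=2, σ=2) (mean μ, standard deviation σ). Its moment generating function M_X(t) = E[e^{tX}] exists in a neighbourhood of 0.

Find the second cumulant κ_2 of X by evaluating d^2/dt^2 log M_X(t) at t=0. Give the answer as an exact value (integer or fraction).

M_X(t) = e^(2*t^2 + 2*t)
K_X(t) = log M_X(t) = 2*t^2 + 2*t
D^2[K](t) = 4

κ_2 = D^2[K](0) = 4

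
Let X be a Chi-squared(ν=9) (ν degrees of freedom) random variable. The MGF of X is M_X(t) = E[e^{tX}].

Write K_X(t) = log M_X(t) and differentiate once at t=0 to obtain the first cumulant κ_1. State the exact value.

M_X(t) = (1 - 2*t)^(-9/2)
K_X(t) = log M_X(t) = -9*log(1 - 2*t)/2
K^(1)(t) = -9/(2*t - 1)

κ_1 = K^(1)(0) = 9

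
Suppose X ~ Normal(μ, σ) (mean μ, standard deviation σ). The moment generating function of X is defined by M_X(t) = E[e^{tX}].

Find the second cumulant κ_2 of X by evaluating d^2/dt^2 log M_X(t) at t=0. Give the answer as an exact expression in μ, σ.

M_X(t) = e^(μ*t + σ^2*t^2/2)
K_X(t) = log M_X(t) = μ*t + σ^2*t^2/2
dK/dt = μ + σ^2*t
d^2K/dt^2 = σ^2

κ_2 = d^2K/dt^2 |_{t=0} = σ^2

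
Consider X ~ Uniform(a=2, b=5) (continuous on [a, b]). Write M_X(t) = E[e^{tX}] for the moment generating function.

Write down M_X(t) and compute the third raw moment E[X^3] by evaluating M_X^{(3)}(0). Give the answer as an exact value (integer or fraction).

E[X^3] = M^(3)(0) = 203/4

M_X(t) = (e^(5*t) - e^(2*t))/(3*t)
M^(3)(t) = (125*t^3*e^(5*t) - 8*t^3*e^(2*t) - 75*t^2*e^(5*t) + 12*t^2*e^(2*t) + 30*t*e^(5*t) - 12*t*e^(2*t) - 6*e^(5*t) + 6*e^(2*t))/(3*t^4)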